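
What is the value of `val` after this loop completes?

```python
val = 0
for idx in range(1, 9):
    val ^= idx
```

XOR of 1 to 8
`val` takes the values: 0 → 1 → 3 → 0 → 4 → 1 → 7 → 0 → 8

Answer: 8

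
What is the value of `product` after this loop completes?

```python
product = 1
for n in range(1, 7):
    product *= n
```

6! = 720
`product` takes the values: 1 → 2 → 6 → 24 → 120 → 720

Answer: 720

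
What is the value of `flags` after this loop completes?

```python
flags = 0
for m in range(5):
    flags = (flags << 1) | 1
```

Build 5 consecutive 1-bits: 0b11111
`flags` takes the values: 0 → 1 → 3 → 7 → 15 → 31

Answer: 31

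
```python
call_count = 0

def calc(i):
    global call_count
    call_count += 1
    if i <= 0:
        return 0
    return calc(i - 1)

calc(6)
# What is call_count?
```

Linear recursion stepping by 1: 7 calls from i=6 down to ≤0.

Answer: 7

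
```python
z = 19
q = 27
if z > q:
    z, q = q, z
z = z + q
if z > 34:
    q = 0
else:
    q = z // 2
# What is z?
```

Trace:
`z = 19` → z = 19
`q = 27` → q = 27
`if z > q: ...` → z > q is False → no variable changes
`z = z + q` → z = 46
`if z > 34: ...` → z > 34 is True → q = 0
So z = 46

Answer: 46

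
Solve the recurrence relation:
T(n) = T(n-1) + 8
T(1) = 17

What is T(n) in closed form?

Unrolling: T(n) = T(1) + 8·(n-1) = 17 + 8(n-1) = 8n + 9.

Answer: T(n) = 8n + 9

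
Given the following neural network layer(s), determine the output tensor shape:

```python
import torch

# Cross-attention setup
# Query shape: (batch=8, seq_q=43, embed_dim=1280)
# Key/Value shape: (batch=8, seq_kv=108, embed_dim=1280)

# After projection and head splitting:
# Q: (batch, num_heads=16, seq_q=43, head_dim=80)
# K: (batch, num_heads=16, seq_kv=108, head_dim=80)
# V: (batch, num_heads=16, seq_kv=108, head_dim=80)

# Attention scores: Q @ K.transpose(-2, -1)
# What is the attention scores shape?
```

Input: (8, 43, 1280) -> Output: (8, 16, 43, 108)

Answer: (8, 16, 43, 108)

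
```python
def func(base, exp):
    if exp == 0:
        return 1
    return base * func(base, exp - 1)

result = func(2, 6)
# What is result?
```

func(2, 6) = 2 * 2 * 2 * 2 * 2 * 2 = 64

Answer: 64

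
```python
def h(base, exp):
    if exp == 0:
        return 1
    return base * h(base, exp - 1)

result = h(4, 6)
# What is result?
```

h(4, 6) = 4 * 4 * 4 * 4 * 4 * 4 = 4096

Answer: 4096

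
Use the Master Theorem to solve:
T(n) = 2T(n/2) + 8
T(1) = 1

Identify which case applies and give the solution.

a=2, b=2, f(n)=8. log_2(2) = 1. Since c=0 < 1, Case 1 applies: T(n) = Θ(n^log_b(a)) = O(n).

Answer: O(n) - Case 1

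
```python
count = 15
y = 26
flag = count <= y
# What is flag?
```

Trace:
`count = 15` → count = 15
`y = 26` → y = 26
`flag = count <= y` → flag = True
So flag = True

Answer: True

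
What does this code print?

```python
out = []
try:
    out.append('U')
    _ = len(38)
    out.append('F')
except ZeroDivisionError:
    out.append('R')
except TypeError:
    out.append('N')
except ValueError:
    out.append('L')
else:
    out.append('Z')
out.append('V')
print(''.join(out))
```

Execution trace: 'U' (try body) → 'N' (except TypeError) → 'V' (after the try/except). Output: UNV

Answer: UNV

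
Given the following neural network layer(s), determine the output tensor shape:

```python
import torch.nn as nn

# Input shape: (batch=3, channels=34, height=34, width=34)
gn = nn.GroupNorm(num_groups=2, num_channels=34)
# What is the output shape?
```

Input: (3, 34, 34, 34) -> Output: (3, 34, 34, 34)

Answer: (3, 34, 34, 34)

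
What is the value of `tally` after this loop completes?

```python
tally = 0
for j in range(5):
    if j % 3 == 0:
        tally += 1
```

Count numbers divisible by 3 in range(5)
`tally` takes the values: 0 → 1 → 2

Answer: 2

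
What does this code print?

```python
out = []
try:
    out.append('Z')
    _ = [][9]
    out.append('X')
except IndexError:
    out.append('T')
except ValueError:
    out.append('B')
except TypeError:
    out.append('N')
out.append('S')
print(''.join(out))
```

Execution trace: 'Z' (try body) → 'T' (except IndexError) → 'S' (after the try/except). Output: ZTS

Answer: ZTS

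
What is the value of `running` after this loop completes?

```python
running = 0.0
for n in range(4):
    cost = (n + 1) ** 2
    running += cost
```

Sum of squared losses 1² + 2² + ... + 4²
`running` takes the values: 0.0 → 1.0 → 5.0 → 14.0 → 30.0

Answer: 30.0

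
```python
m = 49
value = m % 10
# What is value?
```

Trace:
`m = 49` → m = 49
`value = m % 10` → value = 9
So value = 9

Answer: 9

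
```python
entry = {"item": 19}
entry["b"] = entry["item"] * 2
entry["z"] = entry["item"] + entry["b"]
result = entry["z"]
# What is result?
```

Trace:
`entry = {"item": 19}` → entry = {'item': 19}
`entry["b"] = entry["item"] * 2` → entry = {'item': 19, 'b': 38}
`entry["z"] = entry["item"] + entry["b"]` → entry = {'item': 19, 'b': 38, 'z': 57}
`result = entry["z"]` → result = 57
So result = 57

Answer: 57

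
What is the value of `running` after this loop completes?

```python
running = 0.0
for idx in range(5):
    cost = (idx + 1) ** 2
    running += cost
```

Sum of squared losses 1² + 2² + ... + 5²
`running` takes the values: 0.0 → 1.0 → 5.0 → 14.0 → 30.0 → 55.0

Answer: 55.0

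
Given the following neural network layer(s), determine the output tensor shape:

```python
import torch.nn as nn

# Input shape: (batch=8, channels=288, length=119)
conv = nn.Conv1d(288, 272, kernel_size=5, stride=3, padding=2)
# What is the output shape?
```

Input: (8, 288, 119) -> Output: (8, 272, 40)

Answer: (8, 272, 40)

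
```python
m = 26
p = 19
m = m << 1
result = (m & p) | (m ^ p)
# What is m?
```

Trace:
`m = 26` → m = 26
`p = 19` → p = 19
`m = m << 1` → m = 52
`result = (m & p) | (m ^ p)` → result = 55
So m = 52

Answer: 52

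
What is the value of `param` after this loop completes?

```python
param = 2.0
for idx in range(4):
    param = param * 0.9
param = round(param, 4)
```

Exponential decay: 2.0 * 0.9^4
`param` takes the values: 2.0 → 1.8 → 1.62 → 1.458 → 1.3122

Answer: 1.3122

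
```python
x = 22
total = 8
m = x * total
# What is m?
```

Trace:
`x = 22` → x = 22
`total = 8` → total = 8
`m = x * total` → m = 176
So m = 176

Answer: 176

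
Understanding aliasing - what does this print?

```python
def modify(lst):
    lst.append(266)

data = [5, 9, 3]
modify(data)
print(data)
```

Key concept: function modifies passed list.
Step by step:
`data = [5, 9, 3]` → data = [5, 9, 3]
`modify(data)` → data = [5, 9, 3, 266]
`print(data)` → prints [5, 9, 3, 266]

Answer: [5, 9, 3, 266]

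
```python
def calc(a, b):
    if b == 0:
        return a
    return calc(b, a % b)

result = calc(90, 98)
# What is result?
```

calc(90, 98) -> calc(98, 90) -> calc(90, 8) -> calc(8, 2) -> calc(2, 0) -> 2

Answer: 2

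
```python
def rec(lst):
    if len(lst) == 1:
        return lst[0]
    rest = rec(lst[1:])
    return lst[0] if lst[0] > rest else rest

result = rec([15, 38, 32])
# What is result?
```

Recursive max over [15, 38, 32] = 38

Answer: 38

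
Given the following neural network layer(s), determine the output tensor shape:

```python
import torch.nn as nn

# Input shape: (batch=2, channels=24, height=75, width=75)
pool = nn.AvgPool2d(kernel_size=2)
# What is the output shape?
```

Input: (2, 24, 75, 75) -> Output: (2, 24, 37, 37)

Answer: (2, 24, 37, 37)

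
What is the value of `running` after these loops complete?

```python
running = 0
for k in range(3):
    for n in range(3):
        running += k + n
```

Sum of all k+n for k,n in 3x3
`running` takes the values: 0 → 1 → 3 → 4 → 6 → 9 → 11 → 14 → 18

Answer: 18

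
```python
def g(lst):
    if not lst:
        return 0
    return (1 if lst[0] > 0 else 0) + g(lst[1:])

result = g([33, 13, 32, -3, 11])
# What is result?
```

Count of positive elements in [33, 13, 32, -3, 11] = 4

Answer: 4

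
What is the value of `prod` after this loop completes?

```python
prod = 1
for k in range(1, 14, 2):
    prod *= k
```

Product of 1, 3, 5, ... up to 13
`prod` takes the values: 1 → 3 → 15 → 105 → 945 → 10395 → 135135

Answer: 135135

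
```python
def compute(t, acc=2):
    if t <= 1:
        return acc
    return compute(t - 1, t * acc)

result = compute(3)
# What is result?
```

Accumulator trace (n, acc): (3, 2) -> (2, 6) -> (1, 12) -> return 12

Answer: 12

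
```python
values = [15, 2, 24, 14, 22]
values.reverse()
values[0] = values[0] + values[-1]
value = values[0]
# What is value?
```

Trace:
`values = [15, 2, 24, 14, 22]` → values = [15, 2, 24, 14, 22]
`values.reverse()` → values = [22, 14, 24, 2, 15]
`values[0] = values[0] + values[-1]` → values = [37, 14, 24, 2, 15]
`value = values[0]` → value = 37
So value = 37

Answer: 37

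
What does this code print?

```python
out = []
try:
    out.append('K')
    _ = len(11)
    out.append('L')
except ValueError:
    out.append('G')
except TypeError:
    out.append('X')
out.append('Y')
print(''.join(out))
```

Execution trace: 'K' (try body) → 'X' (except TypeError) → 'Y' (after the try/except). Output: KXY

Answer: KXY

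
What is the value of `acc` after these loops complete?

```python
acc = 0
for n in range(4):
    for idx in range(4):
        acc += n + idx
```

Sum of all n+idx for n,idx in 4x4
`acc` takes the values: 0 → 1 → 3 → 6 → 7 → 9 → 12 → 16 → 18 → 21 → 25 → 30 → 33 → 37 → 42 → 48

Answer: 48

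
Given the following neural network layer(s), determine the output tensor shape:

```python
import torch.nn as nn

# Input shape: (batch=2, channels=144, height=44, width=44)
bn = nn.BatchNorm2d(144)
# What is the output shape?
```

Input: (2, 144, 44, 44) -> Output: (2, 144, 44, 44)

Answer: (2, 144, 44, 44)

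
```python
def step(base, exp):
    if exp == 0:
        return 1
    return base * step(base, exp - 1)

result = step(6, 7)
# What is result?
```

step(6, 7) = 6 * 6 * 6 * 6 * 6 * 6 * 6 = 279936

Answer: 279936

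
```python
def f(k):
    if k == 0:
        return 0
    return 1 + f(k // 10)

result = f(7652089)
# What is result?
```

Count of digits of 7652089: 7

Answer: 7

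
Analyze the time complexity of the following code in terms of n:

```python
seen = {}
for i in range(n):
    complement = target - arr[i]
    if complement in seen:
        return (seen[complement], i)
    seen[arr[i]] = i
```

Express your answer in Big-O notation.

This is Two sum with hash map. Time complexity: O(n).

Answer: O(n)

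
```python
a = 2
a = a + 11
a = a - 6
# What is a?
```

Trace:
`a = 2` → a = 2
`a = a + 11` → a = 13
`a = a - 6` → a = 7
So a = 7

Answer: 7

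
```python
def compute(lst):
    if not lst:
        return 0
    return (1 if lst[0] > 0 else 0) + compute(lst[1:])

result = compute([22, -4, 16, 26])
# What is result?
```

Count of positive elements in [22, -4, 16, 26] = 3

Answer: 3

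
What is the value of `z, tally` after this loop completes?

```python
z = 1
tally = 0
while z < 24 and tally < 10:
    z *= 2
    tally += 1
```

Double until >= 24 or 10 iterations
`z, tally` takes the values: (1, 0) → (2, 0) → (2, 1) → (4, 1) → (4, 2) → (8, 2) → (8, 3) → (16, 3) → (16, 4) → (32, 4) → (32, 5)

Answer: 32, 5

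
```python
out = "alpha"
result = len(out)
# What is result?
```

Trace:
`out = "alpha"` → out = 'alpha'
`result = len(out)` → result = 5
So result = 5

Answer: 5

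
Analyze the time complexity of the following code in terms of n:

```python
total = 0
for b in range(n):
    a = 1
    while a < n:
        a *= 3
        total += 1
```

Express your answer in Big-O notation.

Each loop level contributes: n × log n. Multiplying the contributions gives O(n log n).

Answer: O(n log n)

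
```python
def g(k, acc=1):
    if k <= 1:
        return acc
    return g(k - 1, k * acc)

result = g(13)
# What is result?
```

Accumulator trace (n, acc): (13, 1) -> (12, 13) -> (11, 156) -> (10, 1716) -> (9, 17160) -> (8, 154440) -> (7, 1235520) -> (6, 8648640) -> (5, 51891840) -> (4, 259459200) -> (3, 1037836800) -> (2, 3113510400) -> (1, 6227020800) -> return 6227020800

Answer: 6227020800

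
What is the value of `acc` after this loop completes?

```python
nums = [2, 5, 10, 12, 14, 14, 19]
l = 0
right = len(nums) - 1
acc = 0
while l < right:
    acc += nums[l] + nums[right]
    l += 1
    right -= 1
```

Sum of pairs from ends
`acc` takes the values: 0 → 21 → 40 → 64

Answer: 64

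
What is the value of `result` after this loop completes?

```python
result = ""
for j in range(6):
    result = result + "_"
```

Repeat '_' 6 times
`result` takes the values: "" → "_" → "__" → "___" → "____" → "_____" → "______"

Answer: "______"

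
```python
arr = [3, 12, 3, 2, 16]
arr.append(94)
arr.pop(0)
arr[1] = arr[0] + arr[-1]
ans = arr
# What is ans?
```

Trace:
`arr = [3, 12, 3, 2, 16]` → arr = [3, 12, 3, 2, 16]
`arr.append(94)` → arr = [3, 12, 3, 2, 16, 94]
`arr.pop(0)` → arr = [12, 3, 2, 16, 94]
`arr[1] = arr[0] + arr[-1]` → arr = [12, 106, 2, 16, 94]
`ans = arr` → ans = [12, 106, 2, 16, 94]
So ans = [12, 106, 2, 16, 94]

Answer: [12, 106, 2, 16, 94]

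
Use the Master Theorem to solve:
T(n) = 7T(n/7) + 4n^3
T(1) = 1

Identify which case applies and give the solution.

a=7, b=7, f(n)=4n^3. log_7(7) = 1. Since c=3 > 1 and the regularity condition holds (7(n/7)^3 = (7/7^3)n^3 with 7/7^3 < 1), Case 3 applies: T(n) = Θ(f(n)) = O(n^3).

Answer: O(n^3) - Case 3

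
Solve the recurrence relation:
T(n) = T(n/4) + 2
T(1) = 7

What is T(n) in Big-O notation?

Each step divides n by 4 and adds 2. After log_4(n) steps we reach T(1)=7. So T(n) = 2·log_4(n) + 7 = O(log n).

Answer: O(log n)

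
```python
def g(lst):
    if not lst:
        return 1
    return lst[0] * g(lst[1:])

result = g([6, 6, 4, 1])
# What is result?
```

Product over [6, 6, 4, 1] = 6 * 6 * 4 * 1 = 144

Answer: 144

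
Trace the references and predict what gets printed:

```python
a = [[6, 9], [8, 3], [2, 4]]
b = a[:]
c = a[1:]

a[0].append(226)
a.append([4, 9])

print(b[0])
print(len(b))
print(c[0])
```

Key concept: slice with nested mutation.
Step by step:
`a = [[6, 9], [8, 3], [2, 4]]` → a = [[6, 9], [8, 3], [2, 4]]
`b = a[:]` → b = [[6, 9], [8, 3], [2, 4]]
`c = a[1:]` → c = [[8, 3], [2, 4]]
`a[0].append(226)` → a = [[6, 9, 226], [8, 3], [2, 4]]; b = [[6, 9, 226], [8, 3], [2, 4]]
`a.append([4, 9])` → a = [[6, 9, 226], [8, 3], [2, 4], [4, 9]]
`print(b[0])` → prints [6, 9, 226]
`print(len(b))` → prints 3
`print(c[0])` → prints [8, 3]

Answer:
[6, 9, 226]
3
[8, 3]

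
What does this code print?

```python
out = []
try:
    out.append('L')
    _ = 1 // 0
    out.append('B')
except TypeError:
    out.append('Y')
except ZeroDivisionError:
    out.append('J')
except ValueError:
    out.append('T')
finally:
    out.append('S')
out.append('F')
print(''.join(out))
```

Execution trace: 'L' (try body) → 'J' (except ZeroDivisionError) → 'S' (finally) → 'F' (after the try/except). Output: LJSF

Answer: LJSF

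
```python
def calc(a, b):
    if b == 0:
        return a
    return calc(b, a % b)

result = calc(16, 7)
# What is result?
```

calc(16, 7) -> calc(7, 2) -> calc(2, 1) -> calc(1, 0) -> 1

Answer: 1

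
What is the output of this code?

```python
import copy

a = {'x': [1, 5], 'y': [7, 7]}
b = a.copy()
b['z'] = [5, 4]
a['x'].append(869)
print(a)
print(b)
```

Key concept: shallow copy of dict with mutable values.
Step by step:
`a = {'x': [1, 5], 'y': [7, 7]}` → a = {'x': [1, 5], 'y': [7, 7]}
`b = a.copy()` → b = {'x': [1, 5], 'y': [7, 7]}
`b['z'] = [5, 4]` → b = {'x': [1, 5], 'y': [7, 7], 'z': [5, 4]}
`a['x'].append(869)` → a = {'x': [1, 5, 869], 'y': [7, 7]}; b = {'x': [1, 5, 869], 'y': [7, 7], 'z': [5, 4]}
`print(a)` → prints {'x': [1, 5, 869], 'y': [7, 7]}
`print(b)` → prints {'x': [1, 5, 869], 'y': [7, 7], 'z': [5, 4]}

Answer:
{'x': [1, 5, 869], 'y': [7, 7]}
{'x': [1, 5, 869], 'y': [7, 7], 'z': [5, 4]}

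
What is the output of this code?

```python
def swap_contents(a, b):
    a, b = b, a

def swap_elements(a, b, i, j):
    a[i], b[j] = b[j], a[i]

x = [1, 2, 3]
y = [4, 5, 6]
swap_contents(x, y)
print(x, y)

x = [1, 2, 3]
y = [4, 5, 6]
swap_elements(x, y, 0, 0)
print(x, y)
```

Key concept: parameter rebinding vs mutation.
Step by step:
`x = [1, 2, 3]` → x = [1, 2, 3]
`y = [4, 5, 6]` → y = [4, 5, 6]
`swap_contents(x, y)` → no visible change to tracked variables
`print(x, y)` → prints [1, 2, 3] [4, 5, 6]
`x = [1, 2, 3]` → x = [1, 2, 3]
`y = [4, 5, 6]` → y = [4, 5, 6]
`swap_elements(x, y, 0, 0)` → x = [4, 2, 3]; y = [1, 5, 6]
`print(x, y)` → prints [4, 2, 3] [1, 5, 6]

Answer:
[1, 2, 3] [4, 5, 6]
[4, 2, 3] [1, 5, 6]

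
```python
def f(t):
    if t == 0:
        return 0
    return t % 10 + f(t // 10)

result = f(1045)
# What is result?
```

Sum of digits of 1045: 5 + 4 + 0 + 1 = 10

Answer: 10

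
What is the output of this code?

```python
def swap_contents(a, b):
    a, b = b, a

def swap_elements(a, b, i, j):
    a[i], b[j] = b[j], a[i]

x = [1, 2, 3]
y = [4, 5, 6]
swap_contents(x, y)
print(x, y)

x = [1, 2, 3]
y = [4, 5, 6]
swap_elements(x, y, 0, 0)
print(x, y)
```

Key concept: parameter rebinding vs mutation.
Step by step:
`x = [1, 2, 3]` → x = [1, 2, 3]
`y = [4, 5, 6]` → y = [4, 5, 6]
`swap_contents(x, y)` → no visible change to tracked variables
`print(x, y)` → prints [1, 2, 3] [4, 5, 6]
`x = [1, 2, 3]` → x = [1, 2, 3]
`y = [4, 5, 6]` → y = [4, 5, 6]
`swap_elements(x, y, 0, 0)` → x = [4, 2, 3]; y = [1, 5, 6]
`print(x, y)` → prints [4, 2, 3] [1, 5, 6]

Answer:
[1, 2, 3] [4, 5, 6]
[4, 2, 3] [1, 5, 6]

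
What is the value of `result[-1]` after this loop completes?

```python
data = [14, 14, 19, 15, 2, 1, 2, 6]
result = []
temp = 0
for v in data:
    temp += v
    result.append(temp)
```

Cumulative sum ends at 73
`result` takes the values: [] → [14] → [14, 28] → [14, 28, 47] → [14, 28, 47, 62] → [14, 28, 47, 62, 64] → [14, 28, 47, 62, 64, 65] → [14, 28, 47, 62, 64, 65, 67] → [14, 28, 47, 62, 64, 65, 67, 73]
So `result[-1]` = 73

Answer: 73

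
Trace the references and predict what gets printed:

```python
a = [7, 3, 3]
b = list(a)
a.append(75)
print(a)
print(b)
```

Key concept: list() constructor creates copy.
Step by step:
`a = [7, 3, 3]` → a = [7, 3, 3]
`b = list(a)` → b = [7, 3, 3]
`a.append(75)` → a = [7, 3, 3, 75]
`print(a)` → prints [7, 3, 3, 75]
`print(b)` → prints [7, 3, 3]

Answer:
[7, 3, 3, 75]
[7, 3, 3]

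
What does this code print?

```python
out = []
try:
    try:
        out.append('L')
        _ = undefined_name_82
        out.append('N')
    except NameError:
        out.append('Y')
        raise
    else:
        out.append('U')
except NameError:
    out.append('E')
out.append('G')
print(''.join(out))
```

Execution trace: 'L' (try body) → 'Y' (except NameError) → 'E' (outer except NameError) → 'G' (after the try/except). Output: LYEG

Answer: LYEG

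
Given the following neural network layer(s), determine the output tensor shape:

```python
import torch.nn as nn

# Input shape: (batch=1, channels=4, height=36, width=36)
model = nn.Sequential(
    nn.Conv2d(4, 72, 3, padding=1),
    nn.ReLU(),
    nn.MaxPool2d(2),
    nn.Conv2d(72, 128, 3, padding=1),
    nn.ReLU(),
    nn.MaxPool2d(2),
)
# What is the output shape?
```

Input: (1, 4, 36, 36) -> after first Conv2d: (1, 72, 36, 36) -> after first MaxPool2d: (1, 72, 18, 18) -> after second Conv2d: (1, 128, 18, 18) -> Output: (1, 128, 9, 9)

Answer: (1, 128, 9, 9)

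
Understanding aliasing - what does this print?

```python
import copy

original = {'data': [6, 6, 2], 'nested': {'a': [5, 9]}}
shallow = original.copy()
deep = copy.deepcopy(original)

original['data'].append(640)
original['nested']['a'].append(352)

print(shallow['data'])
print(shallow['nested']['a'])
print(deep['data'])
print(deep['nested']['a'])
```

Key concept: comparing shallow vs deep copy.
Step by step:
`original = {'data': [6, 6, 2], 'nested': {'a': [5, 9]}}` → original = {'data': [6, 6, 2], 'nested': {'a': [5, 9]}}
`shallow = original.copy()` → shallow = {'data': [6, 6, 2], 'nested': {'a': [5, 9]}}
`deep = copy.deepcopy(original)` → deep = {'data': [6, 6, 2], 'nested': {'a': [5, 9]}}
`original['data'].append(640)` → original = {'data': [6, 6, 2, 640], 'nested': {'a': [5, 9]}}; shallow = {'data': [6, 6, 2, 640], 'nested': {'a': [5, 9]}}
`original['nested']['a'].append(352)` → original = {'data': [6, 6, 2, 640], 'nested': {'a': [5, 9, 352]}}; shallow = {'data': [6, 6, 2, 640], 'nested': {'a': [5, 9, 352]}}
`print(shallow['data'])` → prints [6, 6, 2, 640]
`print(shallow['nested']['a'])` → prints [5, 9, 352]
`print(deep['data'])` → prints [6, 6, 2]
`print(deep['nested']['a'])` → prints [5, 9]

Answer:
[6, 6, 2, 640]
[5, 9, 352]
[6, 6, 2]
[5, 9]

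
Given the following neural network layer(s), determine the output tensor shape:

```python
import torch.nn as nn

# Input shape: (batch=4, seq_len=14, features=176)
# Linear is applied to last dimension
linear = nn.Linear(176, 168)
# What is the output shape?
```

Input: (4, 14, 176) -> Output: (4, 14, 168)

Answer: (4, 14, 168)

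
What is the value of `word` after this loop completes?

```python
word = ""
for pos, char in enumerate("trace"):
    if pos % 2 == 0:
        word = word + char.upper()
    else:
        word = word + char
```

Uppercase even positions in 'trace'
`word` takes the values: "" → "T" → "Tr" → "TrA" → "TrAc" → "TrAcE"

Answer: "TrAcE"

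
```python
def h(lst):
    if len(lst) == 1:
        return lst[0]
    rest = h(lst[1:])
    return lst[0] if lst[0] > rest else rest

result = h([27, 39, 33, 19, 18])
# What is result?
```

Recursive max over [27, 39, 33, 19, 18] = 39

Answer: 39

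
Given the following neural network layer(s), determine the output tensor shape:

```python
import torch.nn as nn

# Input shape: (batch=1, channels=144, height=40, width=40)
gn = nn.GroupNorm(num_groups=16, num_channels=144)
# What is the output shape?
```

Input: (1, 144, 40, 40) -> Output: (1, 144, 40, 40)

Answer: (1, 144, 40, 40)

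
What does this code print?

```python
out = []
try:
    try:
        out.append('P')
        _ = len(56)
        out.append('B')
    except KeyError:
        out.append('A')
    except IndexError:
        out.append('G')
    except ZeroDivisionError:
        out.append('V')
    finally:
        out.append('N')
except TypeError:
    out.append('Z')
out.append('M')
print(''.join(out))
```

Execution trace: 'P' (try body) → 'N' (finally) → 'Z' (outer except TypeError) → 'M' (after the try/except). Output: PNZM

Answer: PNZM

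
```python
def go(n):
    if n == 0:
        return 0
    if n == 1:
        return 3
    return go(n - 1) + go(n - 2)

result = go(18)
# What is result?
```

Build up from base cases: go(0)=0, go(1)=3, go(2)=3, go(3)=6, go(4)=9, go(5)=15, go(6)=24, ..., go(18)=7752

Answer: 7752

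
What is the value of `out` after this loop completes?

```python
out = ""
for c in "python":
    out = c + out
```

Reverse 'python'
`out` takes the values: "" → "p" → "yp" → "typ" → "htyp" → "ohtyp" → "nohtyp"

Answer: "nohtyp"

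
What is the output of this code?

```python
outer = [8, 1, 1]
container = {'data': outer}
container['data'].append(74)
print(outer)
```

Key concept: dict holds reference to list.
Step by step:
`outer = [8, 1, 1]` → outer = [8, 1, 1]
`container = {'data': outer}` → container = {'data': [8, 1, 1]}
`container['data'].append(74)` → outer = [8, 1, 1, 74]; container = {'data': [8, 1, 1, 74]}
`print(outer)` → prints [8, 1, 1, 74]

Answer: [8, 1, 1, 74]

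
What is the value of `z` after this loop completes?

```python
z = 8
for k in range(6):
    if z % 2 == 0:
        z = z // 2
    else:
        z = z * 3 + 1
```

Collatz-style transformation from 8
`z` takes the values: 8 → 4 → 2 → 1 → 4 → 2 → 1

Answer: 1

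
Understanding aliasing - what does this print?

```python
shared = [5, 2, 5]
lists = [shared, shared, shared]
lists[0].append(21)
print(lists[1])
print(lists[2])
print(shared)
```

Key concept: list of same reference.
Step by step:
`shared = [5, 2, 5]` → shared = [5, 2, 5]
`lists = [shared, shared, shared]` → lists = [[5, 2, 5], [5, 2, 5], [5, 2, 5]]
`lists[0].append(21)` → shared = [5, 2, 5, 21]; lists = [[5, 2, 5, 21], [5, 2, 5, 21], [5, 2, 5, 21]]
`print(lists[1])` → prints [5, 2, 5, 21]
`print(lists[2])` → prints [5, 2, 5, 21]
`print(shared)` → prints [5, 2, 5, 21]

Answer:
[5, 2, 5, 21]
[5, 2, 5, 21]
[5, 2, 5, 21]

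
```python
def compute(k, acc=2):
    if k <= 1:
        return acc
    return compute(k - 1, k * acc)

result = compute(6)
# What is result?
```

Accumulator trace (n, acc): (6, 2) -> (5, 12) -> (4, 60) -> (3, 240) -> (2, 720) -> (1, 1440) -> return 1440

Answer: 1440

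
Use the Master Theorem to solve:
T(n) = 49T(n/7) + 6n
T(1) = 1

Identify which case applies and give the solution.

a=49, b=7, f(n)=6n. log_7(49) = 2. Since c=1 < 2, Case 1 applies: T(n) = Θ(n^log_b(a)) = O(n^2).

Answer: O(n^2) - Case 1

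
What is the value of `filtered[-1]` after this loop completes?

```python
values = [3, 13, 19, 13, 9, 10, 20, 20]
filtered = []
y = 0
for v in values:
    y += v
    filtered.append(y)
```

Cumulative sum ends at 107
`filtered` takes the values: [] → [3] → [3, 16] → [3, 16, 35] → [3, 16, 35, 48] → [3, 16, 35, 48, 57] → [3, 16, 35, 48, 57, 67] → [3, 16, 35, 48, 57, 67, 87] → [3, 16, 35, 48, 57, 67, 87, 107]
So `filtered[-1]` = 107

Answer: 107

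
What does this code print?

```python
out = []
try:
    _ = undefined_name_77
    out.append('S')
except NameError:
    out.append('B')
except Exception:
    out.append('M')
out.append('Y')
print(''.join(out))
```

Execution trace: 'B' (except NameError) → 'Y' (after the try/except). Output: BY

Answer: BY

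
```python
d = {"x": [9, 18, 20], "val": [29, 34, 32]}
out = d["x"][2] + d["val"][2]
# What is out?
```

Trace:
`d = {"x": [9, 18, 20], "val": [29, 34, 32]}` → d = {'x': [9, 18, 20], 'val': [29, 34, 32]}
`out = d["x"][2] + d["val"][2]` → out = 52
So out = 52

Answer: 52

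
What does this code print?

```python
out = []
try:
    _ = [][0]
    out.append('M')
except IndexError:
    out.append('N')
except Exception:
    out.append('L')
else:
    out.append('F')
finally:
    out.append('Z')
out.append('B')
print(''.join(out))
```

Execution trace: 'N' (except IndexError) → 'Z' (finally) → 'B' (after the try/except). Output: NZB

Answer: NZB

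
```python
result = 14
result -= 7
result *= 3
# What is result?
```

Trace:
`result = 14` → result = 14
`result -= 7` → result = 7
`result *= 3` → result = 21
So result = 21

Answer: 21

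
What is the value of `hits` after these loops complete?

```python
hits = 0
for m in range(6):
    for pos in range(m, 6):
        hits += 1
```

Upper triangle: 6 + 5 + ... + 1
`hits` takes the values: 0 → 1 → 2 → 3 → 4 → 5 → 6 → 7 → 8 → 9 → 10 → 11 → 12 → 13 → 14 → 15 → 16 → 17 → 18 → 19 → 20 → 21

Answer: 21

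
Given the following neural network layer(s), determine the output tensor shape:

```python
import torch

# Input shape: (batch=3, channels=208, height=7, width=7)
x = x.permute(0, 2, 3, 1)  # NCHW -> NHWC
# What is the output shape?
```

Input: (3, 208, 7, 7) -> Output: (3, 7, 7, 208)

Answer: (3, 7, 7, 208)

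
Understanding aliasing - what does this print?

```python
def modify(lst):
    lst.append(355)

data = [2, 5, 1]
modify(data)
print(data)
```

Key concept: function modifies passed list.
Step by step:
`data = [2, 5, 1]` → data = [2, 5, 1]
`modify(data)` → data = [2, 5, 1, 355]
`print(data)` → prints [2, 5, 1, 355]

Answer: [2, 5, 1, 355]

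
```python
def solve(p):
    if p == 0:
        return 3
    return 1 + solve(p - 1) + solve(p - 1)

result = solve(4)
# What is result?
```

solve(p) = 1 + 2·solve(p-1), solve(0)=3. Closed form: (3+1)·2^4 - 1 = 63.

Answer: 63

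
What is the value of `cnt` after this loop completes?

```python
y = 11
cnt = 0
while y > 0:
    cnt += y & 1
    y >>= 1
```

Count set bits in 11 (binary: 0b1011)
`cnt` takes the values: 0 → 1 → 2 → 3

Answer: 3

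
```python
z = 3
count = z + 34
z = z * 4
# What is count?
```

Trace:
`z = 3` → z = 3
`count = z + 34` → count = 37
`z = z * 4` → z = 12
So count = 37

Answer: 37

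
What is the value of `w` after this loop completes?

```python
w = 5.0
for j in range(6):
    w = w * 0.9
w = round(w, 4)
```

Exponential decay: 5.0 * 0.9^6
`w` takes the values: 5.0 → 4.5 → 4.05 → 3.645 → 3.2805 → 2.95245 → 2.657205 → 2.6572

Answer: 2.6572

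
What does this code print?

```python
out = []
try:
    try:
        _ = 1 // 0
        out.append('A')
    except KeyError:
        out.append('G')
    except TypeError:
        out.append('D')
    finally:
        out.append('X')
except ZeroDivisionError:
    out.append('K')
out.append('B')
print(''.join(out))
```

Execution trace: 'X' (inner finally) → 'K' (outer except ZeroDivisionError) → 'B' (after the try/except). Output: XKB

Answer: XKB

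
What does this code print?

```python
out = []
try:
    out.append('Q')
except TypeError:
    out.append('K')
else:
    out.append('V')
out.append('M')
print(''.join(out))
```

Execution trace: 'Q' (try body, no exception) → 'V' (else) → 'M' (after the try/except). Output: QVM

Answer: QVM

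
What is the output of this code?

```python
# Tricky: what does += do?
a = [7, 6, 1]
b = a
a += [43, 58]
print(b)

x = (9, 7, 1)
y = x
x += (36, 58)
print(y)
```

Key concept: += behavior differs for mutable vs immutable.
Step by step:
`a = [7, 6, 1]` → a = [7, 6, 1]
`b = a` → b = [7, 6, 1] (same object as a)
`a += [43, 58]` → a = [7, 6, 1, 43, 58] (same object as b); b = [7, 6, 1, 43, 58] (same object as a)
`print(b)` → prints [7, 6, 1, 43, 58]
`x = (9, 7, 1)` → x = (9, 7, 1)
`y = x` → y = (9, 7, 1)
`x += (36, 58)` → x = (9, 7, 1, 36, 58)
`print(y)` → prints (9, 7, 1)

Answer:
[7, 6, 1, 43, 58]
(9, 7, 1)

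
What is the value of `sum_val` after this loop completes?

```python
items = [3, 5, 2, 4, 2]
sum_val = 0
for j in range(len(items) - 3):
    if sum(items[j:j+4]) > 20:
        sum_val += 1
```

Count windows with sum > 20
`sum_val` takes the values: 0

Answer: 0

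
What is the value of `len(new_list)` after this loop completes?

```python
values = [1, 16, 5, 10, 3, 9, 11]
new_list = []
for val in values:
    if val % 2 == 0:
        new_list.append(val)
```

Count even numbers in [1, 16, 5, 10, 3, 9, 11]
`new_list` takes the values: [] → [16] → [16, 10]
So `len(new_list)` = 2

Answer: 2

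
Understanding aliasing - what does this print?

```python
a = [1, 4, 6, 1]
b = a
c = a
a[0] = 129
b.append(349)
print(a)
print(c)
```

Key concept: multiple aliases.
Step by step:
`a = [1, 4, 6, 1]` → a = [1, 4, 6, 1]
`b = a` → b = [1, 4, 6, 1] (same object as a)
`c = a` → c = [1, 4, 6, 1] (same object as a, b)
`a[0] = 129` → a = [129, 4, 6, 1] (same object as b, c); b = [129, 4, 6, 1] (same object as a, c); c = [129, 4, 6, 1] (same object as a, b)
`b.append(349)` → a = [129, 4, 6, 1, 349] (same object as b, c); b = [129, 4, 6, 1, 349] (same object as a, c); c = [129, 4, 6, 1, 349] (same object as a, b)
`print(a)` → prints [129, 4, 6, 1, 349]
`print(c)` → prints [129, 4, 6, 1, 349]

Answer:
[129, 4, 6, 1, 349]
[129, 4, 6, 1, 349]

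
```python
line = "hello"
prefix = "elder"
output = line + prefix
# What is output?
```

Trace:
`line = "hello"` → line = 'hello'
`prefix = "elder"` → prefix = 'elder'
`output = line + prefix` → output = 'helloelder'
So output = 'helloelder'

Answer: 'helloelder'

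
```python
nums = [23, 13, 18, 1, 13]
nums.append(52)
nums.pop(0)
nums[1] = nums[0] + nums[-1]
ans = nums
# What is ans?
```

Trace:
`nums = [23, 13, 18, 1, 13]` → nums = [23, 13, 18, 1, 13]
`nums.append(52)` → nums = [23, 13, 18, 1, 13, 52]
`nums.pop(0)` → nums = [13, 18, 1, 13, 52]
`nums[1] = nums[0] + nums[-1]` → nums = [13, 65, 1, 13, 52]
`ans = nums` → ans = [13, 65, 1, 13, 52]
So ans = [13, 65, 1, 13, 52]

Answer: [13, 65, 1, 13, 52]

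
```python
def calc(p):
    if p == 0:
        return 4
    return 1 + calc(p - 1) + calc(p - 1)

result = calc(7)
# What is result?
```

calc(p) = 1 + 2·calc(p-1), calc(0)=4. Closed form: (4+1)·2^7 - 1 = 639.

Answer: 639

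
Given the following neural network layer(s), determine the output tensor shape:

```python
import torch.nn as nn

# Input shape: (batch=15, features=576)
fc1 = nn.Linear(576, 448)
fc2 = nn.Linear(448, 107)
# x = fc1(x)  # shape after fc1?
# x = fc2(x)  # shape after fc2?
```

Input: (15, 576) -> after fc1: (15, 448) -> Output: (15, 107)

Answer: (15, 107)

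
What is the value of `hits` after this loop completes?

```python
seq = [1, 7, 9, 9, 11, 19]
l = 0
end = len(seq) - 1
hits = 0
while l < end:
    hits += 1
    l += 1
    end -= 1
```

Iterations until pointers meet (list length 6)
`hits` takes the values: 0 → 1 → 2 → 3

Answer: 3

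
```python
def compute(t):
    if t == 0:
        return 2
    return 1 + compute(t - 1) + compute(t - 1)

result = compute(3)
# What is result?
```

compute(t) = 1 + 2·compute(t-1), compute(0)=2. Closed form: (2+1)·2^3 - 1 = 23.

Answer: 23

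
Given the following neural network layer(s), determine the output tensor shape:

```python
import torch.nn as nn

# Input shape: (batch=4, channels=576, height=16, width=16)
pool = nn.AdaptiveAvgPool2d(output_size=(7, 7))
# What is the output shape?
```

Input: (4, 576, 16, 16) -> Output: (4, 576, 7, 7)

Answer: (4, 576, 7, 7)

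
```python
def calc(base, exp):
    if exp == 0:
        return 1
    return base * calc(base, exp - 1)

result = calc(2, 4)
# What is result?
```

calc(2, 4) = 2 * 2 * 2 * 2 = 16

Answer: 16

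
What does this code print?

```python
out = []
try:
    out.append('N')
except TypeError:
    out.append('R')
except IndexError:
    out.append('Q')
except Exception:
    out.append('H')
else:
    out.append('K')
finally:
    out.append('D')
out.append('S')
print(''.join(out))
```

Execution trace: 'N' (try body, no exception) → 'K' (else) → 'D' (finally) → 'S' (after the try/except). Output: NKDS

Answer: NKDS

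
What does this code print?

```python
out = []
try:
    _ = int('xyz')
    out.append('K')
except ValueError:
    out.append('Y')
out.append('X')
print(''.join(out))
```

Execution trace: 'Y' (except ValueError) → 'X' (after the try/except). Output: YX

Answer: YX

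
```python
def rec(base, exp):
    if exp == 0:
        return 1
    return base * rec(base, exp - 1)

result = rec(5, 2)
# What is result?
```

rec(5, 2) = 5 * 5 = 25

Answer: 25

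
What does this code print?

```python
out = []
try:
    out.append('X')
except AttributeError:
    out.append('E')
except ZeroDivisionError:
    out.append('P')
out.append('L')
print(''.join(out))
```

Execution trace: 'X' (try body, no exception) → 'L' (after the try/except). Output: XL

Answer: XL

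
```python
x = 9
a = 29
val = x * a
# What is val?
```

Trace:
`x = 9` → x = 9
`a = 29` → a = 29
`val = x * a` → val = 261
So val = 261

Answer: 261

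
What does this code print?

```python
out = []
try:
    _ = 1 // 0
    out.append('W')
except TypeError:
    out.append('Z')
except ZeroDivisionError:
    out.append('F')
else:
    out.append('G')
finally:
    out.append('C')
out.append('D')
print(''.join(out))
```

Execution trace: 'F' (except ZeroDivisionError) → 'C' (finally) → 'D' (after the try/except). Output: FCD

Answer: FCD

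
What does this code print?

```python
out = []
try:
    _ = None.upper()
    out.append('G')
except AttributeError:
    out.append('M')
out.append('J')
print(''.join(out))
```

Execution trace: 'M' (except AttributeError) → 'J' (after the try/except). Output: MJ

Answer: MJ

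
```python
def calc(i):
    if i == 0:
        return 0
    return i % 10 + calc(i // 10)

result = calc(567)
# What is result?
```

Sum of digits of 567: 7 + 6 + 5 = 18

Answer: 18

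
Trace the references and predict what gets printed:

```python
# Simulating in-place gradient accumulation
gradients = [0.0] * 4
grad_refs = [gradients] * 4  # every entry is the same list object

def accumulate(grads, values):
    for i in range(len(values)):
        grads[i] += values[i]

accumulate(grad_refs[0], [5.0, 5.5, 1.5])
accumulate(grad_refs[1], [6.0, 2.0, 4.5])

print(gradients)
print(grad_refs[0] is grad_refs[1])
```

Key concept: gradient accumulation aliasing.
Step by step:
`gradients = [0.0] * 4` → gradients = [0.0, 0.0, 0.0, 0.0]
`grad_refs = [gradients] * 4` → grad_refs = [[0.0, 0.0, 0.0, 0.0], [0.0, 0.0, 0.0, 0.0], [0.0, 0.0, 0.0, 0.0], [0.0, 0.0, 0.0, 0.0]]
`accumulate(grad_refs[0], [5.0, 5.5, 1.5])` → gradients = [5.0, 5.5, 1.5, 0.0]; grad_refs = [[5.0, 5.5, 1.5, 0.0], [5.0, 5.5, 1.5, 0.0], [5.0, 5.5, 1.5, 0.0], [5.0, 5.5, 1.5, 0.0]]
`accumulate(grad_refs[1], [6.0, 2.0, 4.5])` → gradients = [11.0, 7.5, 6.0, 0.0]; grad_refs = [[11.0, 7.5, 6.0, 0.0], [11.0, 7.5, 6.0, 0.0], [11.0, 7.5, 6.0, 0.0], [11.0, 7.5, 6.0, 0.0]]
`print(gradients)` → prints [11.0, 7.5, 6.0, 0.0]
`print(grad_refs[0] is grad_refs[1])` → prints True

Answer:
[11.0, 7.5, 6.0, 0.0]
True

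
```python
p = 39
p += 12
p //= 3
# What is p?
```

Trace:
`p = 39` → p = 39
`p += 12` → p = 51
`p //= 3` → p = 17
So p = 17

Answer: 17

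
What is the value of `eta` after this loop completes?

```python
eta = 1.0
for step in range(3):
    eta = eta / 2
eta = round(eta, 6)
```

Halving LR 3 times: 1 / 2^3
`eta` takes the values: 1.0 → 0.5 → 0.25 → 0.125

Answer: 0.125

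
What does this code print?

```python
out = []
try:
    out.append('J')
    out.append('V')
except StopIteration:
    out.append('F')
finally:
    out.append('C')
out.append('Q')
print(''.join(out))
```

Execution trace: 'J' (try body) → 'V' (try body, no exception) → 'C' (finally) → 'Q' (after the try/except). Output: JVCQ

Answer: JVCQ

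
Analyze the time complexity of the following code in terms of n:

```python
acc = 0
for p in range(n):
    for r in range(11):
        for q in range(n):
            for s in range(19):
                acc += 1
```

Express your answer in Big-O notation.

Each loop level contributes: n × 1 × n × 1. Multiplying the contributions gives O(n^2).

Answer: O(n^2)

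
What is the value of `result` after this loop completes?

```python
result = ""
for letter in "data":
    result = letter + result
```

Reverse 'data'
`result` takes the values: "" → "d" → "ad" → "tad" → "atad"

Answer: "atad"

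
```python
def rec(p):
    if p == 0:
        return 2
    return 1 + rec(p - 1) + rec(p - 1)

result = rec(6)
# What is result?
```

rec(p) = 1 + 2·rec(p-1), rec(0)=2. Closed form: (2+1)·2^6 - 1 = 191.

Answer: 191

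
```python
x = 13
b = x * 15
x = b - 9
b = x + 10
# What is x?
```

Trace:
`x = 13` → x = 13
`b = x * 15` → b = 195
`x = b - 9` → x = 186
`b = x + 10` → b = 196
So x = 186

Answer: 186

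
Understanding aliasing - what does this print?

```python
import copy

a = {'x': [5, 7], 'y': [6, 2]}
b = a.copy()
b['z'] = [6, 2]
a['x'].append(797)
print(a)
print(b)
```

Key concept: shallow copy of dict with mutable values.
Step by step:
`a = {'x': [5, 7], 'y': [6, 2]}` → a = {'x': [5, 7], 'y': [6, 2]}
`b = a.copy()` → b = {'x': [5, 7], 'y': [6, 2]}
`b['z'] = [6, 2]` → b = {'x': [5, 7], 'y': [6, 2], 'z': [6, 2]}
`a['x'].append(797)` → a = {'x': [5, 7, 797], 'y': [6, 2]}; b = {'x': [5, 7, 797], 'y': [6, 2], 'z': [6, 2]}
`print(a)` → prints {'x': [5, 7, 797], 'y': [6, 2]}
`print(b)` → prints {'x': [5, 7, 797], 'y': [6, 2], 'z': [6, 2]}

Answer:
{'x': [5, 7, 797], 'y': [6, 2]}
{'x': [5, 7, 797], 'y': [6, 2], 'z': [6, 2]}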